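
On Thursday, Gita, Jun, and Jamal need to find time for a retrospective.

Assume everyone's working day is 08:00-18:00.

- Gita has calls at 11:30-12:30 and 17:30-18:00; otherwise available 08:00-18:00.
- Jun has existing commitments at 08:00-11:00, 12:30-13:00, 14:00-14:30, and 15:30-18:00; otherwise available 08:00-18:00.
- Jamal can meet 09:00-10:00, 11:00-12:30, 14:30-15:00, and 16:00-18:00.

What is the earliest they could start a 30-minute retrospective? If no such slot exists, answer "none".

11:00

Gita free within 08:00–18:00: 08:00–11:30, 12:30–17:30.
Jun free within 08:00–18:00: 11:00–12:30, 13:00–14:00, 14:30–15:30.
Gita ∩ Jun: 11:00–11:30, 13:00–14:00, 14:30–15:30.
Gita ∩ Jun ∩ Jamal: 11:00–11:30, 14:30–15:00.
Windows ≥ 30 min: 11:00–11:30, 14:30–15:00.
Earliest such window starts at 11:00.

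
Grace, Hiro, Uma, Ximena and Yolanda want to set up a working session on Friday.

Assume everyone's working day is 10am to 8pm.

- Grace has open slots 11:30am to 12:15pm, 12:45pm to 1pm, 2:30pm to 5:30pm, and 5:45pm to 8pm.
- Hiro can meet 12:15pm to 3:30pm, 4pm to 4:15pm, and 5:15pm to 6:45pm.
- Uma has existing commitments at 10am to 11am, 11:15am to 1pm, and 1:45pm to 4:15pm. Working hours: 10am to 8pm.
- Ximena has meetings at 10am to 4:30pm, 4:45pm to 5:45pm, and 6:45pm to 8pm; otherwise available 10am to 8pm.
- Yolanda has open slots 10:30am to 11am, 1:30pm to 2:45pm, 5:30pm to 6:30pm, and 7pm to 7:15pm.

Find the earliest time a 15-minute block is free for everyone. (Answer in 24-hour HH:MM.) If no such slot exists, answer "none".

17:45

Uma free within 10:00–20:00: 11:00–11:15, 13:00–13:45, 16:15–20:00.
Ximena free within 10:00–20:00: 16:30–16:45, 17:45–18:45.
Grace ∩ Hiro: 12:45–13:00, 14:30–15:30, 16:00–16:15, 17:15–17:30, 17:45–18:45.
Grace ∩ Hiro ∩ Uma: 17:15–17:30, 17:45–18:45.
Grace ∩ Hiro ∩ Uma ∩ Ximena: 17:45–18:45.
Grace ∩ Hiro ∩ Uma ∩ Ximena ∩ Yolanda: 17:45–18:30.
Windows ≥ 15 min: 17:45–18:30.
Earliest such window starts at 17:45.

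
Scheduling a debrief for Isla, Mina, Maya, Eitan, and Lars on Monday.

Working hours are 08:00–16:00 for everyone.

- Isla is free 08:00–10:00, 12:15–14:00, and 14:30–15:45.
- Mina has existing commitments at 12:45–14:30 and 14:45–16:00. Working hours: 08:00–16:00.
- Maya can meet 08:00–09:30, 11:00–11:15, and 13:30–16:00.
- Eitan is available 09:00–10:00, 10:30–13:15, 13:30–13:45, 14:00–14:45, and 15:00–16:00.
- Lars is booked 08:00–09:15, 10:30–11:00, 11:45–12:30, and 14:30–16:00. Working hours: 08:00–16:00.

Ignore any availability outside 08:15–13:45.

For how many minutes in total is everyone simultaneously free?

Mina free within 08:00–16:00: 08:00–12:45, 14:30–14:45.
Lars free within 08:00–16:00: 09:15–10:30, 11:00–11:45, 12:30–14:30.
Isla ∩ Mina: 08:00–10:00, 12:15–12:45, 14:30–14:45.
Isla ∩ Mina ∩ Maya: 08:00–09:30, 14:30–14:45.
Isla ∩ Mina ∩ Maya ∩ Eitan: 09:00–09:30, 14:30–14:45.
Isla ∩ Mina ∩ Maya ∩ Eitan ∩ Lars: 09:15–09:30.
Restricted to 08:15–13:45: 09:15–09:30.
Total common minutes: 15.

15 minutes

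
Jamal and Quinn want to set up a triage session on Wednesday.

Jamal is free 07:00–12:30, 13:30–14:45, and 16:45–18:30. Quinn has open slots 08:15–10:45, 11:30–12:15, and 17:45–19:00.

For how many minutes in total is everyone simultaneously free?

Jamal ∩ Quinn: 08:15–10:45, 11:30–12:15, 17:45–18:30.
Total common minutes: 150 + 45 + 45 = 240.

240 minutes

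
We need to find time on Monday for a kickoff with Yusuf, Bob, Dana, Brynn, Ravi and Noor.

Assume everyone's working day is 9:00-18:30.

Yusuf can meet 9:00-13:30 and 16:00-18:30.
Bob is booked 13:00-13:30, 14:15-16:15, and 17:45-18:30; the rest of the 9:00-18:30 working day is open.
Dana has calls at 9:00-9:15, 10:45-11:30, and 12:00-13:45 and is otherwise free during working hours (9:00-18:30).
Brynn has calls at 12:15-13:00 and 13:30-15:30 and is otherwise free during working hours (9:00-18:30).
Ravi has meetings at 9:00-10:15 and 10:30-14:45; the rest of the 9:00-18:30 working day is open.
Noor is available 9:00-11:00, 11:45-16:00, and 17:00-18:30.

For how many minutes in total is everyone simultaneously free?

Bob free within 09:00–18:30: 09:00–13:00, 13:30–14:15, 16:15–17:45.
Dana free within 09:00–18:30: 09:15–10:45, 11:30–12:00, 13:45–18:30.
Brynn free within 09:00–18:30: 09:00–12:15, 13:00–13:30, 15:30–18:30.
Ravi free within 09:00–18:30: 10:15–10:30, 14:45–18:30.
Yusuf ∩ Bob: 09:00–13:00, 16:15–17:45.
Yusuf ∩ Bob ∩ Dana: 09:15–10:45, 11:30–12:00, 16:15–17:45.
Yusuf ∩ Bob ∩ Dana ∩ Brynn: 09:15–10:45, 11:30–12:00, 16:15–17:45.
Yusuf ∩ Bob ∩ Dana ∩ Brynn ∩ Ravi: 10:15–10:30, 16:15–17:45.
Yusuf ∩ Bob ∩ Dana ∩ Brynn ∩ Ravi ∩ Noor: 10:15–10:30, 17:00–17:45.
Total common minutes: 15 + 45 = 60.

60 minutes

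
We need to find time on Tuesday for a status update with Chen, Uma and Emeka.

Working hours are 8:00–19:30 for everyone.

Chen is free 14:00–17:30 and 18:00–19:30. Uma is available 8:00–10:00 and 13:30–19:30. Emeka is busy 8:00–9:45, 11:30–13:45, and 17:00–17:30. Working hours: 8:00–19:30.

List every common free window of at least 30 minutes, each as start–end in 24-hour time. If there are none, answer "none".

Emeka free within 08:00–19:30: 09:45–11:30, 13:45–17:00, 17:30–19:30.
Chen ∩ Uma: 14:00–17:30, 18:00–19:30.
Chen ∩ Uma ∩ Emeka: 14:00–17:00, 18:00–19:30.
Windows ≥ 30 min: 14:00–17:00, 18:00–19:30.

14:00–17:00, 18:00–19:30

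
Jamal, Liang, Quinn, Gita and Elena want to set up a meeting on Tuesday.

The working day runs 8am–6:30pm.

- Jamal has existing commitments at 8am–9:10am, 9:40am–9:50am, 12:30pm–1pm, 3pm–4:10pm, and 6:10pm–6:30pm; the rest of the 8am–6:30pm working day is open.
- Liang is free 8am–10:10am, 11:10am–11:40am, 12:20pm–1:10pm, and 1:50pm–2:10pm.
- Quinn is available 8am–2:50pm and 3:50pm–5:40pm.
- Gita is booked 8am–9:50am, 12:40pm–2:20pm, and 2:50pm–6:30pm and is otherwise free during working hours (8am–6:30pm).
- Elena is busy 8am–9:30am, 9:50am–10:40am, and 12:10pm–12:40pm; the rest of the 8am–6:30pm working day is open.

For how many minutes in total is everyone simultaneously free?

Jamal free within 08:00–18:30: 09:10–09:40, 09:50–12:30, 13:00–15:00, 16:10–18:10.
Gita free within 08:00–18:30: 09:50–12:40, 14:20–14:50.
Elena free within 08:00–18:30: 09:30–09:50, 10:40–12:10, 12:40–18:30.
Jamal ∩ Liang: 09:10–09:40, 09:50–10:10, 11:10–11:40, 12:20–12:30, 13:00–13:10, 13:50–14:10.
Jamal ∩ Liang ∩ Quinn: 09:10–09:40, 09:50–10:10, 11:10–11:40, 12:20–12:30, 13:00–13:10, 13:50–14:10.
Jamal ∩ Liang ∩ Quinn ∩ Gita: 09:50–10:10, 11:10–11:40, 12:20–12:30.
Jamal ∩ Liang ∩ Quinn ∩ Gita ∩ Elena: 11:10–11:40.
Total common minutes: 30.

30 minutes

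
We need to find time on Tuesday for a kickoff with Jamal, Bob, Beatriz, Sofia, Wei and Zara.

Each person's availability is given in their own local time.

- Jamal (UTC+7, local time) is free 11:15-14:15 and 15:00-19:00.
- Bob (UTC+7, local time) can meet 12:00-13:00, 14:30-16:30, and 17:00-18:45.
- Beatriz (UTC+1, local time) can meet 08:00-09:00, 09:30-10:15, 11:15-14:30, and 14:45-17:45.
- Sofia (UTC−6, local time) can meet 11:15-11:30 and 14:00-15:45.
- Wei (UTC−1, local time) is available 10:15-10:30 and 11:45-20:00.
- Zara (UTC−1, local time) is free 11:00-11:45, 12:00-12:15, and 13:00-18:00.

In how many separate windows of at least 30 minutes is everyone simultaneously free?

Jamal → UTC: 04:15–07:15, 08:00–12:00.
Bob → UTC: 05:00–06:00, 07:30–09:30, 10:00–11:45.
Beatriz → UTC: 07:00–08:00, 08:30–09:15, 10:15–13:30, 13:45–16:45.
Sofia → UTC: 17:15–17:30, 20:00–21:45.
Wei → UTC: 11:15–11:30, 12:45–21:00.
Zara → UTC: 12:00–12:45, 13:00–13:15, 14:00–19:00.
Jamal ∩ Bob: 05:00–06:00, 08:00–09:30, 10:00–11:45.
Jamal ∩ Bob ∩ Beatriz: 08:30–09:15, 10:15–11:45.
Jamal ∩ Bob ∩ Beatriz ∩ Sofia: (none).
Jamal ∩ Bob ∩ Beatriz ∩ Sofia ∩ Wei: (none).
Jamal ∩ Bob ∩ Beatriz ∩ Sofia ∩ Wei ∩ Zara: (none).
Windows ≥ 30 min: (none).
That's 0 windows.

0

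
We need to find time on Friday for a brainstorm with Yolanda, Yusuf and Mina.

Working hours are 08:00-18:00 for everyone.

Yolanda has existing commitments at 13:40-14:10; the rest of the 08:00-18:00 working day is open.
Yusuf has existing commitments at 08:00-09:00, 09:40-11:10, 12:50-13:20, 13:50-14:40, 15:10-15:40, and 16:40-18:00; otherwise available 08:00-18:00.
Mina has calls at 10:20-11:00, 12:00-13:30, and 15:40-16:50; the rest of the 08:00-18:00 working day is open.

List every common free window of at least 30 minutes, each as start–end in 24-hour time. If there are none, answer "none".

Yolanda free within 08:00–18:00: 08:00–13:40, 14:10–18:00.
Yusuf free within 08:00–18:00: 09:00–09:40, 11:10–12:50, 13:20–13:50, 14:40–15:10, 15:40–16:40.
Mina free within 08:00–18:00: 08:00–10:20, 11:00–12:00, 13:30–15:40, 16:50–18:00.
Yolanda ∩ Yusuf: 09:00–09:40, 11:10–12:50, 13:20–13:40, 14:40–15:10, 15:40–16:40.
Yolanda ∩ Yusuf ∩ Mina: 09:00–09:40, 11:10–12:00, 13:30–13:40, 14:40–15:10.
Windows ≥ 30 min: 09:00–09:40, 11:10–12:00, 14:40–15:10.

09:00–09:40, 11:10–12:00, 14:40–15:10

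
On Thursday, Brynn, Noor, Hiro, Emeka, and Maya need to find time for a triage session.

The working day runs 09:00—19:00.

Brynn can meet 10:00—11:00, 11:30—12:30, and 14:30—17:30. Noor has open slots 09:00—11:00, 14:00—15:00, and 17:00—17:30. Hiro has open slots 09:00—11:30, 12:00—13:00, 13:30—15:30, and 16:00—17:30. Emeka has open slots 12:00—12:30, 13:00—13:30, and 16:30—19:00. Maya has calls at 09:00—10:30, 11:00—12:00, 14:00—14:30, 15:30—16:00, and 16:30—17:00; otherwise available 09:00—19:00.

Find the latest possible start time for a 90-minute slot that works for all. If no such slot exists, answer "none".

Maya free within 09:00–19:00: 10:30–11:00, 12:00–14:00, 14:30–15:30, 16:00–16:30, 17:00–19:00.
Brynn ∩ Noor: 10:00–11:00, 14:30–15:00, 17:00–17:30.
Brynn ∩ Noor ∩ Hiro: 10:00–11:00, 14:30–15:00, 17:00–17:30.
Brynn ∩ Noor ∩ Hiro ∩ Emeka: 17:00–17:30.
Brynn ∩ Noor ∩ Hiro ∩ Emeka ∩ Maya: 17:00–17:30.
Windows ≥ 90 min: (none).

none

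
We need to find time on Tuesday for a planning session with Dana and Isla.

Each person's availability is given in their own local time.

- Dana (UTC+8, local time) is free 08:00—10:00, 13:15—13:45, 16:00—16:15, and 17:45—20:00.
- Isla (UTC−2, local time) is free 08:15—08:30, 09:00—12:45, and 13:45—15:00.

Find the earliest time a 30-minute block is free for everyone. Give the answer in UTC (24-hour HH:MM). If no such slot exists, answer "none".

11:00

Dana → UTC: 00:00–02:00, 05:15–05:45, 08:00–08:15, 09:45–12:00.
Isla → UTC: 10:15–10:30, 11:00–14:45, 15:45–17:00.
Dana ∩ Isla: 10:15–10:30, 11:00–12:00.
Windows ≥ 30 min: 11:00–12:00.
Earliest such window starts at 11:00.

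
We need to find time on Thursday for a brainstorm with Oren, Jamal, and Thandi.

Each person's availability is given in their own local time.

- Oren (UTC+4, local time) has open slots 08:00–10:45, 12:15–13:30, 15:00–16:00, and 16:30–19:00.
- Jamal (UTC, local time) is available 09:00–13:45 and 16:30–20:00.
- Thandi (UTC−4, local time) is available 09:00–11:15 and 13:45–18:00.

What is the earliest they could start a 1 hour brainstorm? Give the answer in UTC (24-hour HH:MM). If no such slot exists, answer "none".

Oren → UTC: 04:00–06:45, 08:15–09:30, 11:00–12:00, 12:30–15:00.
Jamal → UTC: 09:00–13:45, 16:30–20:00.
Thandi → UTC: 13:00–15:15, 17:45–22:00.
Oren ∩ Jamal: 09:00–09:30, 11:00–12:00, 12:30–13:45.
Oren ∩ Jamal ∩ Thandi: 13:00–13:45.
Windows ≥ 60 min: (none).

none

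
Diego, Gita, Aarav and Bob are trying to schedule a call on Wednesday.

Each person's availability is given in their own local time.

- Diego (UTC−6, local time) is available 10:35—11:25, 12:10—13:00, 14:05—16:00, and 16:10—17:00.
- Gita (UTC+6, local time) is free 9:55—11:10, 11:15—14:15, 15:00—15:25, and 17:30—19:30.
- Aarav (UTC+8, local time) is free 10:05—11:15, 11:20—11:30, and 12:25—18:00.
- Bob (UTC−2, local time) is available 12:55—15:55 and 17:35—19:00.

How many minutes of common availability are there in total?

0 minutes

Diego → UTC: 16:35–17:25, 18:10–19:00, 20:05–22:00, 22:10–23:00.
Gita → UTC: 03:55–05:10, 05:15–08:15, 09:00–09:25, 11:30–13:30.
Aarav → UTC: 02:05–03:15, 03:20–03:30, 04:25–10:00.
Bob → UTC: 14:55–17:55, 19:35–21:00.
Diego ∩ Gita: (none).
Diego ∩ Gita ∩ Aarav: (none).
Diego ∩ Gita ∩ Aarav ∩ Bob: (none).
Total common minutes: 0.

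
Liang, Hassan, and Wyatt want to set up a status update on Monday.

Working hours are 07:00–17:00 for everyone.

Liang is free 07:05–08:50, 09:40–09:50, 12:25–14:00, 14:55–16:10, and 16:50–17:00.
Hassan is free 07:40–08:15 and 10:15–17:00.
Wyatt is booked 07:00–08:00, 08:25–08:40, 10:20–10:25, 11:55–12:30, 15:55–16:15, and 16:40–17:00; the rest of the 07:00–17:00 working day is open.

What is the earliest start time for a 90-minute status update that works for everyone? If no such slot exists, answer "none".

12:30

Wyatt free within 07:00–17:00: 08:00–08:25, 08:40–10:20, 10:25–11:55, 12:30–15:55, 16:15–16:40.
Liang ∩ Hassan: 07:40–08:15, 12:25–14:00, 14:55–16:10, 16:50–17:00.
Liang ∩ Hassan ∩ Wyatt: 08:00–08:15, 12:30–14:00, 14:55–15:55.
Windows ≥ 90 min: 12:30–14:00.
Earliest such window starts at 12:30.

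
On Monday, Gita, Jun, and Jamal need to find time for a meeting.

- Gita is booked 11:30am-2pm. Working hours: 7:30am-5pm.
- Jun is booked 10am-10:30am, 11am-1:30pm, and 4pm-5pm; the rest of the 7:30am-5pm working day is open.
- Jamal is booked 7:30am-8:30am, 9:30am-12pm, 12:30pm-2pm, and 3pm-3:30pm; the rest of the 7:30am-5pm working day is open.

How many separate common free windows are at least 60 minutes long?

Gita free within 07:30–17:00: 07:30–11:30, 14:00–17:00.
Jun free within 07:30–17:00: 07:30–10:00, 10:30–11:00, 13:30–16:00.
Jamal free within 07:30–17:00: 08:30–09:30, 12:00–12:30, 14:00–15:00, 15:30–17:00.
Gita ∩ Jun: 07:30–10:00, 10:30–11:00, 14:00–16:00.
Gita ∩ Jun ∩ Jamal: 08:30–09:30, 14:00–15:00, 15:30–16:00.
Windows ≥ 60 min: 08:30–09:30, 14:00–15:00.
That's 2 windows.

2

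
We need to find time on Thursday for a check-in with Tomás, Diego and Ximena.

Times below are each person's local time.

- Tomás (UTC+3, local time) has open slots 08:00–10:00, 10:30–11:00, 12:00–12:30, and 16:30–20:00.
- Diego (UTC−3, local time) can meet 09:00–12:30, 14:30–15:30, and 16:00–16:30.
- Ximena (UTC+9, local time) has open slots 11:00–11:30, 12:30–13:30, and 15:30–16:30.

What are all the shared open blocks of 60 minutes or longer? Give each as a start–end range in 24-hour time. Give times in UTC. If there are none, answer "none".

none

Tomás → UTC: 05:00–07:00, 07:30–08:00, 09:00–09:30, 13:30–17:00.
Diego → UTC: 12:00–15:30, 17:30–18:30, 19:00–19:30.
Ximena → UTC: 02:00–02:30, 03:30–04:30, 06:30–07:30.
Tomás ∩ Diego: 13:30–15:30.
Tomás ∩ Diego ∩ Ximena: (none).
Windows ≥ 60 min: (none).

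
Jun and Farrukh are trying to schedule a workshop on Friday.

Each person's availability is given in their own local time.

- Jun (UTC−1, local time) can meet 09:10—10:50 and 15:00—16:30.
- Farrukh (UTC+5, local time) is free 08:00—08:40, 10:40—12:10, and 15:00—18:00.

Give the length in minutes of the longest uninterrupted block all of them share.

100 minutes

Jun → UTC: 10:10–11:50, 16:00–17:30.
Farrukh → UTC: 03:00–03:40, 05:40–07:10, 10:00–13:00.
Jun ∩ Farrukh: 10:10–11:50.
Single common window of 100 minutes.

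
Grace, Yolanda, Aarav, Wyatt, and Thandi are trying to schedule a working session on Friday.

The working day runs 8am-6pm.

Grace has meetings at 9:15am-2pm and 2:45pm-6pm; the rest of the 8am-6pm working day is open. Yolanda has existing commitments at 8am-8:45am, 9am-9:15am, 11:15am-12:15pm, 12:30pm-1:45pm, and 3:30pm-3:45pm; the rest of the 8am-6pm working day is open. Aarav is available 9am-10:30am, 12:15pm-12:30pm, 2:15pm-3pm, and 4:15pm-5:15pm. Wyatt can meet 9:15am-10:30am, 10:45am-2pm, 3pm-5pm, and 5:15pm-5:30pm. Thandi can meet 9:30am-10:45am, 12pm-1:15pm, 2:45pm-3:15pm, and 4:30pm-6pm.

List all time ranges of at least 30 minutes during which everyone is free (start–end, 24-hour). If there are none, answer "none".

none

Grace free within 08:00–18:00: 08:00–09:15, 14:00–14:45.
Yolanda free within 08:00–18:00: 08:45–09:00, 09:15–11:15, 12:15–12:30, 13:45–15:30, 15:45–18:00.
Grace ∩ Yolanda: 08:45–09:00, 14:00–14:45.
Grace ∩ Yolanda ∩ Aarav: 14:15–14:45.
Grace ∩ Yolanda ∩ Aarav ∩ Wyatt: (none).
Grace ∩ Yolanda ∩ Aarav ∩ Wyatt ∩ Thandi: (none).
Windows ≥ 30 min: (none).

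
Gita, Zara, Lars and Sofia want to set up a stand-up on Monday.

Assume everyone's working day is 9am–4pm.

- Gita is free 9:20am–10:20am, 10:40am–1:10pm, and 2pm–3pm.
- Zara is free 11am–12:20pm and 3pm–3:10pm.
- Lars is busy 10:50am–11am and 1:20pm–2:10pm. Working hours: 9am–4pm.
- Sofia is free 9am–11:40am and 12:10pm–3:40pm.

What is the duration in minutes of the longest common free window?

40 minutes

Lars free within 09:00–16:00: 09:00–10:50, 11:00–13:20, 14:10–16:00.
Gita ∩ Zara: 11:00–12:20.
Gita ∩ Zara ∩ Lars: 11:00–12:20.
Gita ∩ Zara ∩ Lars ∩ Sofia: 11:00–11:40, 12:10–12:20.
Common window lengths: 40, 10 min; longest is 40.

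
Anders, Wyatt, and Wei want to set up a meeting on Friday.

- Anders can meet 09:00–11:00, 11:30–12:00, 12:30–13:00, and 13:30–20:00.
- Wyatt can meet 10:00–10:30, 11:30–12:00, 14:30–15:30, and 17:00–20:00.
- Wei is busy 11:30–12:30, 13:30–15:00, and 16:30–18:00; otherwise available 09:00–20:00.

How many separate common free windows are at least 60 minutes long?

Wei free within 09:00–20:00: 09:00–11:30, 12:30–13:30, 15:00–16:30, 18:00–20:00.
Anders ∩ Wyatt: 10:00–10:30, 11:30–12:00, 14:30–15:30, 17:00–20:00.
Anders ∩ Wyatt ∩ Wei: 10:00–10:30, 15:00–15:30, 18:00–20:00.
Windows ≥ 60 min: 18:00–20:00.
That's 1 window.

1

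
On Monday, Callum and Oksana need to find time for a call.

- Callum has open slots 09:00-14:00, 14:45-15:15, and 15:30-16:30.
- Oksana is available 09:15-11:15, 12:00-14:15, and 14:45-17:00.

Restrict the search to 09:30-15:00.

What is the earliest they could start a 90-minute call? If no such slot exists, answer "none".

09:30

Callum ∩ Oksana: 09:15–11:15, 12:00–14:00, 14:45–15:15, 15:30–16:30.
Restricted to 09:30–15:00: 09:30–11:15, 12:00–14:00, 14:45–15:00.
Windows ≥ 90 min: 09:30–11:15, 12:00–14:00.
Earliest such window starts at 09:30.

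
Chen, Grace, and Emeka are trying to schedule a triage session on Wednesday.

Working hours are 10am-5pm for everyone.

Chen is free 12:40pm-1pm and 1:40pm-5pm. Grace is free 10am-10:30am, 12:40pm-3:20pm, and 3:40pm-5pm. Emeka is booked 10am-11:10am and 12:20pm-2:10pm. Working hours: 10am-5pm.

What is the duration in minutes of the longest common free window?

80 minutes

Emeka free within 10:00–17:00: 11:10–12:20, 14:10–17:00.
Chen ∩ Grace: 12:40–13:00, 13:40–15:20, 15:40–17:00.
Chen ∩ Grace ∩ Emeka: 14:10–15:20, 15:40–17:00.
Common window lengths: 70, 80 min; longest is 80.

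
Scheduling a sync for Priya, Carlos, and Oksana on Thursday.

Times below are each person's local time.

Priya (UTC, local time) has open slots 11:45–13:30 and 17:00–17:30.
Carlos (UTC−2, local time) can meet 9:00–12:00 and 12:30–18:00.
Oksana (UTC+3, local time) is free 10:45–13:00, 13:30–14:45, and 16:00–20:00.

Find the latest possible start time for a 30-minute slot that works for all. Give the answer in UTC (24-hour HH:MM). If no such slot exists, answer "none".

Priya → UTC: 11:45–13:30, 17:00–17:30.
Carlos → UTC: 11:00–14:00, 14:30–20:00.
Oksana → UTC: 07:45–10:00, 10:30–11:45, 13:00–17:00.
Priya ∩ Carlos: 11:45–13:30, 17:00–17:30.
Priya ∩ Carlos ∩ Oksana: 13:00–13:30.
Windows ≥ 30 min: 13:00–13:30.
Latest start in the last window 13:00–13:30 is 13:30 − 30 min = 13:00.

13:00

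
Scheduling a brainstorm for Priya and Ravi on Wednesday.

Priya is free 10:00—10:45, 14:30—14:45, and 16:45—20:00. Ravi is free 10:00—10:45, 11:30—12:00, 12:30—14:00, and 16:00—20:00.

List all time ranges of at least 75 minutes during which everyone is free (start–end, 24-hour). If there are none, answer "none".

16:45–20:00

Priya ∩ Ravi: 10:00–10:45, 16:45–20:00.
Windows ≥ 75 min: 16:45–20:00.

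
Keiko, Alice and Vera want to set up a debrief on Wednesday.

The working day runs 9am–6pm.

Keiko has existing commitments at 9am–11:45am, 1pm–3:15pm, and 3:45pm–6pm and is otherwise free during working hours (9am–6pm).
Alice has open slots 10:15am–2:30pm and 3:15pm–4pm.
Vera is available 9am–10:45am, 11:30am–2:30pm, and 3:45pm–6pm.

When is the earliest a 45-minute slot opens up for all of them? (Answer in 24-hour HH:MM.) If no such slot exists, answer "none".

11:45

Keiko free within 09:00–18:00: 11:45–13:00, 15:15–15:45.
Keiko ∩ Alice: 11:45–13:00, 15:15–15:45.
Keiko ∩ Alice ∩ Vera: 11:45–13:00.
Windows ≥ 45 min: 11:45–13:00.
Earliest such window starts at 11:45.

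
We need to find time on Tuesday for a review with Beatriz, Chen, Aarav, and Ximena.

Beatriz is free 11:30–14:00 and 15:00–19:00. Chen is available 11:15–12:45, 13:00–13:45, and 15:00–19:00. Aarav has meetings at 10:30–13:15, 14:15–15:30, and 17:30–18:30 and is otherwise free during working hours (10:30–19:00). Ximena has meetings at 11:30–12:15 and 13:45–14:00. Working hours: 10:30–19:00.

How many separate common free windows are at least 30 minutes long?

3

Aarav free within 10:30–19:00: 13:15–14:15, 15:30–17:30, 18:30–19:00.
Ximena free within 10:30–19:00: 10:30–11:30, 12:15–13:45, 14:00–19:00.
Beatriz ∩ Chen: 11:30–12:45, 13:00–13:45, 15:00–19:00.
Beatriz ∩ Chen ∩ Aarav: 13:15–13:45, 15:30–17:30, 18:30–19:00.
Beatriz ∩ Chen ∩ Aarav ∩ Ximena: 13:15–13:45, 15:30–17:30, 18:30–19:00.
Windows ≥ 30 min: 13:15–13:45, 15:30–17:30, 18:30–19:00.
That's 3 windows.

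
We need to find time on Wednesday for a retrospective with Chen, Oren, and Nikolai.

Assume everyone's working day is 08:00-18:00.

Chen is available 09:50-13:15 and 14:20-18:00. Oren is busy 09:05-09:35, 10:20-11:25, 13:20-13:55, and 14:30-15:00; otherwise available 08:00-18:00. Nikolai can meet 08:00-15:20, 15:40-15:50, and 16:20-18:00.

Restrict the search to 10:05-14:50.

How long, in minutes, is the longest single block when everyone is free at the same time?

110 minutes

Oren free within 08:00–18:00: 08:00–09:05, 09:35–10:20, 11:25–13:20, 13:55–14:30, 15:00–18:00.
Chen ∩ Oren: 09:50–10:20, 11:25–13:15, 14:20–14:30, 15:00–18:00.
Chen ∩ Oren ∩ Nikolai: 09:50–10:20, 11:25–13:15, 14:20–14:30, 15:00–15:20, 15:40–15:50, 16:20–18:00.
Restricted to 10:05–14:50: 10:05–10:20, 11:25–13:15, 14:20–14:30.
Common window lengths: 15, 110, 10 min; longest is 110.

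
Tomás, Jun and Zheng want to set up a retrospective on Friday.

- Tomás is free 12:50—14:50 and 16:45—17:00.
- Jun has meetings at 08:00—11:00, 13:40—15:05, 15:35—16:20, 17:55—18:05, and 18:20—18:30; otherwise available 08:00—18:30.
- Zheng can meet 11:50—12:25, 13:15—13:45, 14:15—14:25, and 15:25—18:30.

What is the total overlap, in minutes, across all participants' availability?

40 minutes

Jun free within 08:00–18:30: 11:00–13:40, 15:05–15:35, 16:20–17:55, 18:05–18:20.
Tomás ∩ Jun: 12:50–13:40, 16:45–17:00.
Tomás ∩ Jun ∩ Zheng: 13:15–13:40, 16:45–17:00.
Total common minutes: 25 + 15 = 40.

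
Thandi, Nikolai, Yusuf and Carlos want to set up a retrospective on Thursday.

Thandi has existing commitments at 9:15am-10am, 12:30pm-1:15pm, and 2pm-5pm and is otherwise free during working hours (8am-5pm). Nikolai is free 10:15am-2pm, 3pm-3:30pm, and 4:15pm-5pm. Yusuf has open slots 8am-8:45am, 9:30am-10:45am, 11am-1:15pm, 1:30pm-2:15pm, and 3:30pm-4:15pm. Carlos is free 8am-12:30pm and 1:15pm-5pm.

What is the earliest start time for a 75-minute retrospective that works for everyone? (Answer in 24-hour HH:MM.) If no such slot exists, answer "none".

11:00

Thandi free within 08:00–17:00: 08:00–09:15, 10:00–12:30, 13:15–14:00.
Thandi ∩ Nikolai: 10:15–12:30, 13:15–14:00.
Thandi ∩ Nikolai ∩ Yusuf: 10:15–10:45, 11:00–12:30, 13:30–14:00.
Thandi ∩ Nikolai ∩ Yusuf ∩ Carlos: 10:15–10:45, 11:00–12:30, 13:30–14:00.
Windows ≥ 75 min: 11:00–12:30.
Earliest such window starts at 11:00.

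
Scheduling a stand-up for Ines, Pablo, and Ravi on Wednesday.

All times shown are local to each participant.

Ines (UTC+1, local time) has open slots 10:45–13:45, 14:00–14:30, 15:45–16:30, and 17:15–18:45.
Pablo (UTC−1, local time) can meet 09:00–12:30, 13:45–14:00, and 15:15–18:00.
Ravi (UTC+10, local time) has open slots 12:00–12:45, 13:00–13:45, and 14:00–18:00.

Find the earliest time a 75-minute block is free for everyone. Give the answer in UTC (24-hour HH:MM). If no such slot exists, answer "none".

Ines → UTC: 09:45–12:45, 13:00–13:30, 14:45–15:30, 16:15–17:45.
Pablo → UTC: 10:00–13:30, 14:45–15:00, 16:15–19:00.
Ravi → UTC: 02:00–02:45, 03:00–03:45, 04:00–08:00.
Ines ∩ Pablo: 10:00–12:45, 13:00–13:30, 14:45–15:00, 16:15–17:45.
Ines ∩ Pablo ∩ Ravi: (none).
Windows ≥ 75 min: (none).

none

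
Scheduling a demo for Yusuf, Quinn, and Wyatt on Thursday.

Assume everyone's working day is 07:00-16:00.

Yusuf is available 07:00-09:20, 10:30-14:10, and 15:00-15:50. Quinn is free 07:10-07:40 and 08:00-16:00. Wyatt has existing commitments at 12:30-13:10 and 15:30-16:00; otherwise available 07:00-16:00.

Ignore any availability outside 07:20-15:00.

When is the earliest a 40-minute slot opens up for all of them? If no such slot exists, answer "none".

Wyatt free within 07:00–16:00: 07:00–12:30, 13:10–15:30.
Yusuf ∩ Quinn: 07:10–07:40, 08:00–09:20, 10:30–14:10, 15:00–15:50.
Yusuf ∩ Quinn ∩ Wyatt: 07:10–07:40, 08:00–09:20, 10:30–12:30, 13:10–14:10, 15:00–15:30.
Restricted to 07:20–15:00: 07:20–07:40, 08:00–09:20, 10:30–12:30, 13:10–14:10.
Windows ≥ 40 min: 08:00–09:20, 10:30–12:30, 13:10–14:10.
Earliest such window starts at 08:00.

08:00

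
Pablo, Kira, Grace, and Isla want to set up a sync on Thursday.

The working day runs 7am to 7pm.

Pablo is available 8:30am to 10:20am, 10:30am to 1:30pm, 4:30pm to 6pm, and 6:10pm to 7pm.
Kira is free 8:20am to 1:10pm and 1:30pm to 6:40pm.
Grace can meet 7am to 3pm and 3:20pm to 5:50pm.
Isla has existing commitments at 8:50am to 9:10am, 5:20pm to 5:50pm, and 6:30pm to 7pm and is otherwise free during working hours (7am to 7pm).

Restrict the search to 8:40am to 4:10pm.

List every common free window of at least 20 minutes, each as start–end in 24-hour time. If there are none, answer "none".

Isla free within 07:00–19:00: 07:00–08:50, 09:10–17:20, 17:50–18:30.
Pablo ∩ Kira: 08:30–10:20, 10:30–13:10, 16:30–18:00, 18:10–18:40.
Pablo ∩ Kira ∩ Grace: 08:30–10:20, 10:30–13:10, 16:30–17:50.
Pablo ∩ Kira ∩ Grace ∩ Isla: 08:30–08:50, 09:10–10:20, 10:30–13:10, 16:30–17:20.
Restricted to 08:40–16:10: 08:40–08:50, 09:10–10:20, 10:30–13:10.
Windows ≥ 20 min: 09:10–10:20, 10:30–13:10.

09:10–10:20, 10:30–13:10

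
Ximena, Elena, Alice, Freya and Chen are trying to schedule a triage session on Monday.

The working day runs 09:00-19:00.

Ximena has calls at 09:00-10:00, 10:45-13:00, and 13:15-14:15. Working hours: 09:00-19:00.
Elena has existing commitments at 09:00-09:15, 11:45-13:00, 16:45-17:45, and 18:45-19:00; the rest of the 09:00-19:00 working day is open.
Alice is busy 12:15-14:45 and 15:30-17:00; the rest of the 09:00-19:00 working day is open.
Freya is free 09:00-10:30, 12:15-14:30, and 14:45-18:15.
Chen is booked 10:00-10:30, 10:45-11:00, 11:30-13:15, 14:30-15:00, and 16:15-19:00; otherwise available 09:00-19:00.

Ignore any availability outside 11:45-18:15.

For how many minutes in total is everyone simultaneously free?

Ximena free within 09:00–19:00: 10:00–10:45, 13:00–13:15, 14:15–19:00.
Elena free within 09:00–19:00: 09:15–11:45, 13:00–16:45, 17:45–18:45.
Alice free within 09:00–19:00: 09:00–12:15, 14:45–15:30, 17:00–19:00.
Chen free within 09:00–19:00: 09:00–10:00, 10:30–10:45, 11:00–11:30, 13:15–14:30, 15:00–16:15.
Ximena ∩ Elena: 10:00–10:45, 13:00–13:15, 14:15–16:45, 17:45–18:45.
Ximena ∩ Elena ∩ Alice: 10:00–10:45, 14:45–15:30, 17:45–18:45.
Ximena ∩ Elena ∩ Alice ∩ Freya: 10:00–10:30, 14:45–15:30, 17:45–18:15.
Ximena ∩ Elena ∩ Alice ∩ Freya ∩ Chen: 15:00–15:30.
Restricted to 11:45–18:15: 15:00–15:30.
Total common minutes: 30.

30 minutes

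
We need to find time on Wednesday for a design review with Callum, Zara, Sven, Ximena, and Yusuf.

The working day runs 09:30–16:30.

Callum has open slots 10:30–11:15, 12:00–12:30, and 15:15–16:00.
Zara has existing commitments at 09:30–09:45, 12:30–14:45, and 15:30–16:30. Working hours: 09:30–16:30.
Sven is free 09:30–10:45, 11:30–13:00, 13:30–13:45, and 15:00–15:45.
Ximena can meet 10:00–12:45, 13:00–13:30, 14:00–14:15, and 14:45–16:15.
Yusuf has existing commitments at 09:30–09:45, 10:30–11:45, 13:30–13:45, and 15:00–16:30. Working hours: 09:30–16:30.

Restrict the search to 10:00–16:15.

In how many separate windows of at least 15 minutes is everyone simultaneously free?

Zara free within 09:30–16:30: 09:45–12:30, 14:45–15:30.
Yusuf free within 09:30–16:30: 09:45–10:30, 11:45–13:30, 13:45–15:00.
Callum ∩ Zara: 10:30–11:15, 12:00–12:30, 15:15–15:30.
Callum ∩ Zara ∩ Sven: 10:30–10:45, 12:00–12:30, 15:15–15:30.
Callum ∩ Zara ∩ Sven ∩ Ximena: 10:30–10:45, 12:00–12:30, 15:15–15:30.
Callum ∩ Zara ∩ Sven ∩ Ximena ∩ Yusuf: 12:00–12:30.
Restricted to 10:00–16:15: 12:00–12:30.
Windows ≥ 15 min: 12:00–12:30.
That's 1 window.

1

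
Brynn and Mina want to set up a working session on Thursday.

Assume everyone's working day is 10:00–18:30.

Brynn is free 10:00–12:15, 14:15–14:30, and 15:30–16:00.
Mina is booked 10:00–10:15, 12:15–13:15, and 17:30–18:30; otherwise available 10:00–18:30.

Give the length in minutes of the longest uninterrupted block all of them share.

120 minutes

Mina free within 10:00–18:30: 10:15–12:15, 13:15–17:30.
Brynn ∩ Mina: 10:15–12:15, 14:15–14:30, 15:30–16:00.
Common window lengths: 120, 15, 30 min; longest is 120.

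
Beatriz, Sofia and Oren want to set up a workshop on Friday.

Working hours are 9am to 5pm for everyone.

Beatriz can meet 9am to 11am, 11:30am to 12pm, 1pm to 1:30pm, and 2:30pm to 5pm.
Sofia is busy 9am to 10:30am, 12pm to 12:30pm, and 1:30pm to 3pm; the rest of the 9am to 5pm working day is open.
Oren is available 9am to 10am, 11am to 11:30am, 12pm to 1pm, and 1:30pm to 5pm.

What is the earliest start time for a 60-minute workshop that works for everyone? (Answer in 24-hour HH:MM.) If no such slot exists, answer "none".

Sofia free within 09:00–17:00: 10:30–12:00, 12:30–13:30, 15:00–17:00.
Beatriz ∩ Sofia: 10:30–11:00, 11:30–12:00, 13:00–13:30, 15:00–17:00.
Beatriz ∩ Sofia ∩ Oren: 15:00–17:00.
Windows ≥ 60 min: 15:00–17:00.
Earliest such window starts at 15:00.

15:00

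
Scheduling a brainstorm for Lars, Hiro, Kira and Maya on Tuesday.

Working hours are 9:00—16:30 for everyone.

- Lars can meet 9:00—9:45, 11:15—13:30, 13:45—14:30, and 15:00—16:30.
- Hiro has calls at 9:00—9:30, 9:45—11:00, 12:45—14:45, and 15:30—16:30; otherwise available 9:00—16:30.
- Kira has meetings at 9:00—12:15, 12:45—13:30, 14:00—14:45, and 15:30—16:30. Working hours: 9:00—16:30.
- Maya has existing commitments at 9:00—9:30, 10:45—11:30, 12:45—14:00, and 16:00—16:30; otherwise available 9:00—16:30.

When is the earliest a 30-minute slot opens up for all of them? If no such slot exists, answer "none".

Hiro free within 09:00–16:30: 09:30–09:45, 11:00–12:45, 14:45–15:30.
Kira free within 09:00–16:30: 12:15–12:45, 13:30–14:00, 14:45–15:30.
Maya free within 09:00–16:30: 09:30–10:45, 11:30–12:45, 14:00–16:00.
Lars ∩ Hiro: 09:30–09:45, 11:15–12:45, 15:00–15:30.
Lars ∩ Hiro ∩ Kira: 12:15–12:45, 15:00–15:30.
Lars ∩ Hiro ∩ Kira ∩ Maya: 12:15–12:45, 15:00–15:30.
Windows ≥ 30 min: 12:15–12:45, 15:00–15:30.
Earliest such window starts at 12:15.

12:15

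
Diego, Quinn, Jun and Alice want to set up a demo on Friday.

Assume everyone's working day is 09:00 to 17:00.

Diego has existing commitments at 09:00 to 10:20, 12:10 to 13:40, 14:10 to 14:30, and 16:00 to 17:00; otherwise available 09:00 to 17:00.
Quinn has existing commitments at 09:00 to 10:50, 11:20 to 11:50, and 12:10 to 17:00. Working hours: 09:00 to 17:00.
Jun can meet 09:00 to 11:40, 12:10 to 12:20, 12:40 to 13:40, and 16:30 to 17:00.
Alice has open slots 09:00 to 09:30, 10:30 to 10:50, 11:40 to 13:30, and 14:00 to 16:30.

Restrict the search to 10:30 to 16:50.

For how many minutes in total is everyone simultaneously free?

0 minutes

Diego free within 09:00–17:00: 10:20–12:10, 13:40–14:10, 14:30–16:00.
Quinn free within 09:00–17:00: 10:50–11:20, 11:50–12:10.
Diego ∩ Quinn: 10:50–11:20, 11:50–12:10.
Diego ∩ Quinn ∩ Jun: 10:50–11:20.
Diego ∩ Quinn ∩ Jun ∩ Alice: (none).
Restricted to 10:30–16:50: (none).
Total common minutes: 0.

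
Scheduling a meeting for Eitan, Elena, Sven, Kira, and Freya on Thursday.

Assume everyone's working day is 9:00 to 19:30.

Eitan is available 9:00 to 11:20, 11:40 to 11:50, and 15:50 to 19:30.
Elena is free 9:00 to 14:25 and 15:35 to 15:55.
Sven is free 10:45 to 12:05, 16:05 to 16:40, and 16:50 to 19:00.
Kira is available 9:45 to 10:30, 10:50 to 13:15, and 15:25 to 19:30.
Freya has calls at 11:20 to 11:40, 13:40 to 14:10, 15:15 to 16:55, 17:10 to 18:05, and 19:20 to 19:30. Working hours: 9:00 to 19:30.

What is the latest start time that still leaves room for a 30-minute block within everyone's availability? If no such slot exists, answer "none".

Freya free within 09:00–19:30: 09:00–11:20, 11:40–13:40, 14:10–15:15, 16:55–17:10, 18:05–19:20.
Eitan ∩ Elena: 09:00–11:20, 11:40–11:50, 15:50–15:55.
Eitan ∩ Elena ∩ Sven: 10:45–11:20, 11:40–11:50.
Eitan ∩ Elena ∩ Sven ∩ Kira: 10:50–11:20, 11:40–11:50.
Eitan ∩ Elena ∩ Sven ∩ Kira ∩ Freya: 10:50–11:20, 11:40–11:50.
Windows ≥ 30 min: 10:50–11:20.
Latest start in the last window 10:50–11:20 is 11:20 − 30 min = 10:50.

10:50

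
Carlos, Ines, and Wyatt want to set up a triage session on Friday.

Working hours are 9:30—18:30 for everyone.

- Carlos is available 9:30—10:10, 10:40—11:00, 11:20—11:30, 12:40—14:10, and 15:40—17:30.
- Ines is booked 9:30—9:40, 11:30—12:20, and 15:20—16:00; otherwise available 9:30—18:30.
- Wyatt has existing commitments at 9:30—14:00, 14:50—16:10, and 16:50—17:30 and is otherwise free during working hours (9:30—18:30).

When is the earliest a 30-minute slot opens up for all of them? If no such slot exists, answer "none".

Ines free within 09:30–18:30: 09:40–11:30, 12:20–15:20, 16:00–18:30.
Wyatt free within 09:30–18:30: 14:00–14:50, 16:10–16:50, 17:30–18:30.
Carlos ∩ Ines: 09:40–10:10, 10:40–11:00, 11:20–11:30, 12:40–14:10, 16:00–17:30.
Carlos ∩ Ines ∩ Wyatt: 14:00–14:10, 16:10–16:50.
Windows ≥ 30 min: 16:10–16:50.
Earliest such window starts at 16:10.

16:10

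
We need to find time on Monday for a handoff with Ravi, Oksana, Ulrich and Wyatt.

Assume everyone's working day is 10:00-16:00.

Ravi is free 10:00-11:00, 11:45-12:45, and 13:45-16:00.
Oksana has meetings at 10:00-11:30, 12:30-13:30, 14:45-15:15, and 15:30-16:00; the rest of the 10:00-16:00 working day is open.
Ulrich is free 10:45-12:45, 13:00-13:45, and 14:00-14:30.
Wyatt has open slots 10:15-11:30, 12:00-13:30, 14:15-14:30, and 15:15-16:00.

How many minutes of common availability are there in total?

Oksana free within 10:00–16:00: 11:30–12:30, 13:30–14:45, 15:15–15:30.
Ravi ∩ Oksana: 11:45–12:30, 13:45–14:45, 15:15–15:30.
Ravi ∩ Oksana ∩ Ulrich: 11:45–12:30, 14:00–14:30.
Ravi ∩ Oksana ∩ Ulrich ∩ Wyatt: 12:00–12:30, 14:15–14:30.
Total common minutes: 30 + 15 = 45.

45 minutes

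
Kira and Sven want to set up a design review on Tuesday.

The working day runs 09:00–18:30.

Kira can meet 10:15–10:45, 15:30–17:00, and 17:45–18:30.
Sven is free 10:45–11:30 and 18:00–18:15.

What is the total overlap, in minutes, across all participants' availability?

15 minutes

Kira ∩ Sven: 18:00–18:15.
Total common minutes: 15.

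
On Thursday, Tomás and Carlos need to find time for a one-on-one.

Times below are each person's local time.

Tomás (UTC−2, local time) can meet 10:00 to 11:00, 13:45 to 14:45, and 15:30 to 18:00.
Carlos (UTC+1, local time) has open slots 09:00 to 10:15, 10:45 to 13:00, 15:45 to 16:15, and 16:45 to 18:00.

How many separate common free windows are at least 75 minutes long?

Tomás → UTC: 12:00–13:00, 15:45–16:45, 17:30–20:00.
Carlos → UTC: 08:00–09:15, 09:45–12:00, 14:45–15:15, 15:45–17:00.
Tomás ∩ Carlos: 15:45–16:45.
Windows ≥ 75 min: (none).
That's 0 windows.

0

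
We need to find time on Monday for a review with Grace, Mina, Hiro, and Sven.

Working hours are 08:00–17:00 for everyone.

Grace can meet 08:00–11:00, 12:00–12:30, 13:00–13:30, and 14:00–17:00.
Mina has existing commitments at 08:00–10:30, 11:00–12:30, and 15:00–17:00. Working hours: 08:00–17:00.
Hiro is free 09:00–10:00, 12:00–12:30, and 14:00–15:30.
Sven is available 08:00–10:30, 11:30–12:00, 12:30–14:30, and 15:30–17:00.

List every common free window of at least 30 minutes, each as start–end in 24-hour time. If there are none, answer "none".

14:00–14:30

Mina free within 08:00–17:00: 10:30–11:00, 12:30–15:00.
Grace ∩ Mina: 10:30–11:00, 13:00–13:30, 14:00–15:00.
Grace ∩ Mina ∩ Hiro: 14:00–15:00.
Grace ∩ Mina ∩ Hiro ∩ Sven: 14:00–14:30.
Windows ≥ 30 min: 14:00–14:30.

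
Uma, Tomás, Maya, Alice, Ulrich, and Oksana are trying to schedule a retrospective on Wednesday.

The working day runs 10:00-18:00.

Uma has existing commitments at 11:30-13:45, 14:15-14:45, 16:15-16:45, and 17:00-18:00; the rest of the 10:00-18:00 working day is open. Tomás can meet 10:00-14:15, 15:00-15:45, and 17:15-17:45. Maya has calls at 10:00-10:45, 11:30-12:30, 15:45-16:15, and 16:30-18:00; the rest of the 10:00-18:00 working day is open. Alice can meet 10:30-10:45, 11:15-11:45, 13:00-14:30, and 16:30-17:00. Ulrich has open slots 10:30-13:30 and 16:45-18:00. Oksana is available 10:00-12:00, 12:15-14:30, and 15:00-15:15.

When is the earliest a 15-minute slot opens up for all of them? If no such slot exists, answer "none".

11:15

Uma free within 10:00–18:00: 10:00–11:30, 13:45–14:15, 14:45–16:15, 16:45–17:00.
Maya free within 10:00–18:00: 10:45–11:30, 12:30–15:45, 16:15–16:30.
Uma ∩ Tomás: 10:00–11:30, 13:45–14:15, 15:00–15:45.
Uma ∩ Tomás ∩ Maya: 10:45–11:30, 13:45–14:15, 15:00–15:45.
Uma ∩ Tomás ∩ Maya ∩ Alice: 11:15–11:30, 13:45–14:15.
Uma ∩ Tomás ∩ Maya ∩ Alice ∩ Ulrich: 11:15–11:30.
Uma ∩ Tomás ∩ Maya ∩ Alice ∩ Ulrich ∩ Oksana: 11:15–11:30.
Windows ≥ 15 min: 11:15–11:30.
Earliest such window starts at 11:15.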